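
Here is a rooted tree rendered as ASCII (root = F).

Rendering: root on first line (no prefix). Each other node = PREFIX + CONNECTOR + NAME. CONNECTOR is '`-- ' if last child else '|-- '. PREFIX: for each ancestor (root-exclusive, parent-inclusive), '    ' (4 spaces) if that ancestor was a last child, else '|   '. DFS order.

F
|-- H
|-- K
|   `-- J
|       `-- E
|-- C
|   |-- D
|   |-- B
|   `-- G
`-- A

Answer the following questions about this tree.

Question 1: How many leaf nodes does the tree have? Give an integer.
Answer: 6

Derivation:
Leaves (nodes with no children): A, B, D, E, G, H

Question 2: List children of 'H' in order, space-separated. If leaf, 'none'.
Node H's children (from adjacency): (leaf)

Answer: none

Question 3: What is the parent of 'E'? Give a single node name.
Scan adjacency: E appears as child of J

Answer: J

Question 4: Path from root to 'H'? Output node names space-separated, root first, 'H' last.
Walk down from root: F -> H

Answer: F H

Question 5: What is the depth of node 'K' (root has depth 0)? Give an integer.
Path from root to K: F -> K
Depth = number of edges = 1

Answer: 1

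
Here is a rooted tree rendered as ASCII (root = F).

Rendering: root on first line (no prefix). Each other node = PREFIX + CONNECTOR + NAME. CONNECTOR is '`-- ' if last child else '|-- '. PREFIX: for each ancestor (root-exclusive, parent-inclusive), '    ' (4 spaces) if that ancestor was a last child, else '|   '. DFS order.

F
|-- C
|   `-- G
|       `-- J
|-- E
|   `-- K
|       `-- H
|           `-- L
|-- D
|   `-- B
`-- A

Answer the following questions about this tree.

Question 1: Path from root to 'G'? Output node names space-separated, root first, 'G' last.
Answer: F C G

Derivation:
Walk down from root: F -> C -> G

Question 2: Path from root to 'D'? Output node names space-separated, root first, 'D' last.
Walk down from root: F -> D

Answer: F D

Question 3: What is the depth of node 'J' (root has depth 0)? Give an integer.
Answer: 3

Derivation:
Path from root to J: F -> C -> G -> J
Depth = number of edges = 3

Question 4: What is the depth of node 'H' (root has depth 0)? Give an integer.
Path from root to H: F -> E -> K -> H
Depth = number of edges = 3

Answer: 3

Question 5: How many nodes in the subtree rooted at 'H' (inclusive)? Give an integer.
Subtree rooted at H contains: H, L
Count = 2

Answer: 2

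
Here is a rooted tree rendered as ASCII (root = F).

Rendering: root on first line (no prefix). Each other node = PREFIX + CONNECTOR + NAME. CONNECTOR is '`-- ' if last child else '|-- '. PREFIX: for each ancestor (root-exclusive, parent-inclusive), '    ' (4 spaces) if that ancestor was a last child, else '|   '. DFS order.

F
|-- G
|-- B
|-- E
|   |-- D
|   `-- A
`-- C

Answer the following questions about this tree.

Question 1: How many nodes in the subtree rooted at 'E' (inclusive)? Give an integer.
Subtree rooted at E contains: A, D, E
Count = 3

Answer: 3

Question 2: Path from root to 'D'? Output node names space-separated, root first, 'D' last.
Walk down from root: F -> E -> D

Answer: F E D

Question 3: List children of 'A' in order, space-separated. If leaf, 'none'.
Answer: none

Derivation:
Node A's children (from adjacency): (leaf)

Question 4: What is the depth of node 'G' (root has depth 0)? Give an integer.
Path from root to G: F -> G
Depth = number of edges = 1

Answer: 1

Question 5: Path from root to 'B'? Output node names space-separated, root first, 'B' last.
Walk down from root: F -> B

Answer: F B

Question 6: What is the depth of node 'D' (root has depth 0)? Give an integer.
Path from root to D: F -> E -> D
Depth = number of edges = 2

Answer: 2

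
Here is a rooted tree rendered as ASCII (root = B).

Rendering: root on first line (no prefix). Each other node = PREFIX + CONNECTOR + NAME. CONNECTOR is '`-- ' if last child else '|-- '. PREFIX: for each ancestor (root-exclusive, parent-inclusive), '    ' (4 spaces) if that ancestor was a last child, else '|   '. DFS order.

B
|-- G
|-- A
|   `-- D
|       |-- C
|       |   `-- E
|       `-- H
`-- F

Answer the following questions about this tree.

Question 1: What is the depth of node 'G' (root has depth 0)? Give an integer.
Answer: 1

Derivation:
Path from root to G: B -> G
Depth = number of edges = 1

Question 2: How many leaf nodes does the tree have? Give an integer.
Answer: 4

Derivation:
Leaves (nodes with no children): E, F, G, H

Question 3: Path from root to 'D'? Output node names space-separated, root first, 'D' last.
Answer: B A D

Derivation:
Walk down from root: B -> A -> D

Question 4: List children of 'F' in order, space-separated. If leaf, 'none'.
Answer: none

Derivation:
Node F's children (from adjacency): (leaf)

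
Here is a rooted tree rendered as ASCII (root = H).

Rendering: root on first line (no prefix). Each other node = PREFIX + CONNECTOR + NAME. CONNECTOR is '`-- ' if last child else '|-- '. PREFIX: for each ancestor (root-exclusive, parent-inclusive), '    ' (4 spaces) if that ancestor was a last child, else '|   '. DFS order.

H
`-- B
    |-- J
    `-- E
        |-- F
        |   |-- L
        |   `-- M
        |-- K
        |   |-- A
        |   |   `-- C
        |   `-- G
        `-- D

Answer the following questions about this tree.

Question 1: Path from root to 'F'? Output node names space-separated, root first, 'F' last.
Answer: H B E F

Derivation:
Walk down from root: H -> B -> E -> F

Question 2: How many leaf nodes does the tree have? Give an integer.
Answer: 6

Derivation:
Leaves (nodes with no children): C, D, G, J, L, M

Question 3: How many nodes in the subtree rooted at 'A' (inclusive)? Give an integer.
Answer: 2

Derivation:
Subtree rooted at A contains: A, C
Count = 2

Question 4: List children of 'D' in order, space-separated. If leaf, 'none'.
Answer: none

Derivation:
Node D's children (from adjacency): (leaf)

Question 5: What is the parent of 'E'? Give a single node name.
Answer: B

Derivation:
Scan adjacency: E appears as child of B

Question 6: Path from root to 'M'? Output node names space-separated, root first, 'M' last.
Answer: H B E F M

Derivation:
Walk down from root: H -> B -> E -> F -> M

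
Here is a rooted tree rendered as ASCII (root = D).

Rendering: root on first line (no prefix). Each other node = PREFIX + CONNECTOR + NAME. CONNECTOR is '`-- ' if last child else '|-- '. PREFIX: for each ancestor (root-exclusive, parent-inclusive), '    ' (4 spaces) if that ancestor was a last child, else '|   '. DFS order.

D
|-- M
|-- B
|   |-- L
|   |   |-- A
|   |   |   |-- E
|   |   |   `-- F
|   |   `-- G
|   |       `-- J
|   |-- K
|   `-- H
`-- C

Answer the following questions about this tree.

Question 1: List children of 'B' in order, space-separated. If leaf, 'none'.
Node B's children (from adjacency): L, K, H

Answer: L K H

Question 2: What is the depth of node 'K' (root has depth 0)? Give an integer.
Answer: 2

Derivation:
Path from root to K: D -> B -> K
Depth = number of edges = 2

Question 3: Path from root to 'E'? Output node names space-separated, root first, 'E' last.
Walk down from root: D -> B -> L -> A -> E

Answer: D B L A E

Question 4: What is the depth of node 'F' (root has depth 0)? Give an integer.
Answer: 4

Derivation:
Path from root to F: D -> B -> L -> A -> F
Depth = number of edges = 4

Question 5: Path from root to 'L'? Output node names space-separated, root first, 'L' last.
Walk down from root: D -> B -> L

Answer: D B L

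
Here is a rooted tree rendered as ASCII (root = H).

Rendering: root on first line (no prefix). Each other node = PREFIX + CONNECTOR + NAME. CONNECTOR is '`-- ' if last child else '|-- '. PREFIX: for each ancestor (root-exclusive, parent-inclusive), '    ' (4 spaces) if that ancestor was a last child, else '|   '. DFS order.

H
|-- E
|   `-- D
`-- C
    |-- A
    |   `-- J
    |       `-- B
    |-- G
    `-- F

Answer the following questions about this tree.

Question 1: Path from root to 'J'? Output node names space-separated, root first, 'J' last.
Answer: H C A J

Derivation:
Walk down from root: H -> C -> A -> J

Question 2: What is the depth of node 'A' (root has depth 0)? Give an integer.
Answer: 2

Derivation:
Path from root to A: H -> C -> A
Depth = number of edges = 2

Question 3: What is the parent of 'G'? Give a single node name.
Answer: C

Derivation:
Scan adjacency: G appears as child of C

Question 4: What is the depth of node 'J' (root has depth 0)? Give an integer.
Path from root to J: H -> C -> A -> J
Depth = number of edges = 3

Answer: 3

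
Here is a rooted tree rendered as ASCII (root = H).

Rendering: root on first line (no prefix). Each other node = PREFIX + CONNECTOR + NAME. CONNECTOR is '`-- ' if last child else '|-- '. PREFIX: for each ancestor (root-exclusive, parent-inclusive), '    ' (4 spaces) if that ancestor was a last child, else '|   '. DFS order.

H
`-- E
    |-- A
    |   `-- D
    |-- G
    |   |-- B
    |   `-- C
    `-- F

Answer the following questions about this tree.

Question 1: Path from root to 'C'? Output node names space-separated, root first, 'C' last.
Answer: H E G C

Derivation:
Walk down from root: H -> E -> G -> C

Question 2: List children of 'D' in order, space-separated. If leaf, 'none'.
Node D's children (from adjacency): (leaf)

Answer: none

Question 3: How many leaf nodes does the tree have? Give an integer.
Leaves (nodes with no children): B, C, D, F

Answer: 4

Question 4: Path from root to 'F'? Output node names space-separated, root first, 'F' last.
Walk down from root: H -> E -> F

Answer: H E F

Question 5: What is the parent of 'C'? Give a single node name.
Answer: G

Derivation:
Scan adjacency: C appears as child of G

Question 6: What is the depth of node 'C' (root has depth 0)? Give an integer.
Answer: 3

Derivation:
Path from root to C: H -> E -> G -> C
Depth = number of edges = 3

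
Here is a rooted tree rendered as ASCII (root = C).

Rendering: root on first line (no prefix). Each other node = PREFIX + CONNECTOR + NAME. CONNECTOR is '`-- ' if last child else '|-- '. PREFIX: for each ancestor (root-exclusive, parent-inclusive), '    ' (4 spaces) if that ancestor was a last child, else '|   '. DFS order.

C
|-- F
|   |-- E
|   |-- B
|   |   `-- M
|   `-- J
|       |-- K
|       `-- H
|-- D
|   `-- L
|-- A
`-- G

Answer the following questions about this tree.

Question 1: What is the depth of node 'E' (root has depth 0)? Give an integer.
Path from root to E: C -> F -> E
Depth = number of edges = 2

Answer: 2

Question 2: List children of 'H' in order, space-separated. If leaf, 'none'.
Node H's children (from adjacency): (leaf)

Answer: none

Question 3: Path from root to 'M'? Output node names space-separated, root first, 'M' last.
Answer: C F B M

Derivation:
Walk down from root: C -> F -> B -> M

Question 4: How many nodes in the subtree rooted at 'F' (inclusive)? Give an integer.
Subtree rooted at F contains: B, E, F, H, J, K, M
Count = 7

Answer: 7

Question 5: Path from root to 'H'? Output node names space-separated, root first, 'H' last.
Answer: C F J H

Derivation:
Walk down from root: C -> F -> J -> H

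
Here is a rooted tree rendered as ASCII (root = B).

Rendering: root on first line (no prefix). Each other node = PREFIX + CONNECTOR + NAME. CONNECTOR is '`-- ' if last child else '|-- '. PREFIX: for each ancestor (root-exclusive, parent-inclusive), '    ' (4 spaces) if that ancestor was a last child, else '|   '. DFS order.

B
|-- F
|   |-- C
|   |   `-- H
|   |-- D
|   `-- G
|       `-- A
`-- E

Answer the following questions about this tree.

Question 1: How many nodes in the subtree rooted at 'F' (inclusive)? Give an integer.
Subtree rooted at F contains: A, C, D, F, G, H
Count = 6

Answer: 6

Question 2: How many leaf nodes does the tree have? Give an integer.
Leaves (nodes with no children): A, D, E, H

Answer: 4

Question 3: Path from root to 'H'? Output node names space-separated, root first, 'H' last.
Walk down from root: B -> F -> C -> H

Answer: B F C H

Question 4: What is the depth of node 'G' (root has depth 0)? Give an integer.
Answer: 2

Derivation:
Path from root to G: B -> F -> G
Depth = number of edges = 2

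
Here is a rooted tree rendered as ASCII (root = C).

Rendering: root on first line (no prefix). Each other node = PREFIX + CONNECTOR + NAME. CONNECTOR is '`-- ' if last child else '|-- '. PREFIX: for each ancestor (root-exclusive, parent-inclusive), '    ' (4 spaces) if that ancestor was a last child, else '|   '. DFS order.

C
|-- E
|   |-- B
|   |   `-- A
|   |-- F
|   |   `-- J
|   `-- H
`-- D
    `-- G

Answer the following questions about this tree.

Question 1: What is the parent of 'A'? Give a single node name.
Scan adjacency: A appears as child of B

Answer: B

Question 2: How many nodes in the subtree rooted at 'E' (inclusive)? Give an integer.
Subtree rooted at E contains: A, B, E, F, H, J
Count = 6

Answer: 6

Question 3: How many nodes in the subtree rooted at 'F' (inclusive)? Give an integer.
Answer: 2

Derivation:
Subtree rooted at F contains: F, J
Count = 2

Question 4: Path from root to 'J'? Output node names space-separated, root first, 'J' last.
Walk down from root: C -> E -> F -> J

Answer: C E F J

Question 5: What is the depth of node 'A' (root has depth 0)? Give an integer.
Path from root to A: C -> E -> B -> A
Depth = number of edges = 3

Answer: 3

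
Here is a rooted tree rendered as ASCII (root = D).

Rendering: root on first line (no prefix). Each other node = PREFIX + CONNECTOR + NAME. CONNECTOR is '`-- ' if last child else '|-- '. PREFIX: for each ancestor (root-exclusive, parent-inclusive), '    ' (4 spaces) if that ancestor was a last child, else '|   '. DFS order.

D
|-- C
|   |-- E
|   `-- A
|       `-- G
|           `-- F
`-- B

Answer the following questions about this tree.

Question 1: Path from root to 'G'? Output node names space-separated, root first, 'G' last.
Walk down from root: D -> C -> A -> G

Answer: D C A G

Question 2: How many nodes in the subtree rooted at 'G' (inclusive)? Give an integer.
Answer: 2

Derivation:
Subtree rooted at G contains: F, G
Count = 2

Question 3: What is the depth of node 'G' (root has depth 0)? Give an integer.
Answer: 3

Derivation:
Path from root to G: D -> C -> A -> G
Depth = number of edges = 3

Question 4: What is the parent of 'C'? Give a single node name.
Scan adjacency: C appears as child of D

Answer: D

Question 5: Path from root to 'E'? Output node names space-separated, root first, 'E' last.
Answer: D C E

Derivation:
Walk down from root: D -> C -> E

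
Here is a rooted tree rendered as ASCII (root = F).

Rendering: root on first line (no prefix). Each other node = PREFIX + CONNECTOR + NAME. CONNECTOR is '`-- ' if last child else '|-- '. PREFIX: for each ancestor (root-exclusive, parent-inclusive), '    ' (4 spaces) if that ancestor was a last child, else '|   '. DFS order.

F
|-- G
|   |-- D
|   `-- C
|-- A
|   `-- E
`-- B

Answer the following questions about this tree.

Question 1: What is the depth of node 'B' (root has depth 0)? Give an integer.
Path from root to B: F -> B
Depth = number of edges = 1

Answer: 1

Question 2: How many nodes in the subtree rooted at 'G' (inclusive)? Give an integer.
Answer: 3

Derivation:
Subtree rooted at G contains: C, D, G
Count = 3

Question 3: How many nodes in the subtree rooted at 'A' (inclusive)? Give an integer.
Answer: 2

Derivation:
Subtree rooted at A contains: A, E
Count = 2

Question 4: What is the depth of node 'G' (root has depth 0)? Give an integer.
Path from root to G: F -> G
Depth = number of edges = 1

Answer: 1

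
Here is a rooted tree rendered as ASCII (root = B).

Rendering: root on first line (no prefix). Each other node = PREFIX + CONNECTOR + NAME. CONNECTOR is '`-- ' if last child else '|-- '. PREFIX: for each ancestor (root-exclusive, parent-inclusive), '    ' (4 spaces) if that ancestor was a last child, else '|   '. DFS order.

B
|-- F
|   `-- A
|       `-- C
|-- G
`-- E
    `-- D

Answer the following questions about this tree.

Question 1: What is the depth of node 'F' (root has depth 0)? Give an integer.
Path from root to F: B -> F
Depth = number of edges = 1

Answer: 1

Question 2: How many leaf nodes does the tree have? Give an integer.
Answer: 3

Derivation:
Leaves (nodes with no children): C, D, G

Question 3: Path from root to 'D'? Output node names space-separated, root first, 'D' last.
Walk down from root: B -> E -> D

Answer: B E D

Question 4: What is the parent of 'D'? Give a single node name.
Answer: E

Derivation:
Scan adjacency: D appears as child of E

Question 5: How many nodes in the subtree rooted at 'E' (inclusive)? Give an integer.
Answer: 2

Derivation:
Subtree rooted at E contains: D, E
Count = 2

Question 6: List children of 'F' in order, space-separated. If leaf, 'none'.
Node F's children (from adjacency): A

Answer: A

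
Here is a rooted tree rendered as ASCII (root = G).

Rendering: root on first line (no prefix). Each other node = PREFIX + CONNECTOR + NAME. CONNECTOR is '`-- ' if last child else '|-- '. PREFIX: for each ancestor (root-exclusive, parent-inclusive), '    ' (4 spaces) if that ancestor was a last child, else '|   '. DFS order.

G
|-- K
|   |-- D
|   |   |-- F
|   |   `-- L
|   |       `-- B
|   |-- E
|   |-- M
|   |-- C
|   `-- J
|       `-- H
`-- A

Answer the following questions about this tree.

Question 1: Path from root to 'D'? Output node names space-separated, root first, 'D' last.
Walk down from root: G -> K -> D

Answer: G K D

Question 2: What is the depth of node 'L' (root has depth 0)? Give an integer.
Answer: 3

Derivation:
Path from root to L: G -> K -> D -> L
Depth = number of edges = 3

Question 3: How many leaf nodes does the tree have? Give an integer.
Leaves (nodes with no children): A, B, C, E, F, H, M

Answer: 7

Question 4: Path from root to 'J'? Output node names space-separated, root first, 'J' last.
Answer: G K J

Derivation:
Walk down from root: G -> K -> J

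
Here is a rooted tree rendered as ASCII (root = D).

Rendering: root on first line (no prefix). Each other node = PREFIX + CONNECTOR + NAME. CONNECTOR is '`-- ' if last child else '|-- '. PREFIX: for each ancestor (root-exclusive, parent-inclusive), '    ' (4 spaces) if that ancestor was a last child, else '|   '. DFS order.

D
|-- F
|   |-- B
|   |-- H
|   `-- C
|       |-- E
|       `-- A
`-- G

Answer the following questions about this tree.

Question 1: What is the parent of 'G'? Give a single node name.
Scan adjacency: G appears as child of D

Answer: D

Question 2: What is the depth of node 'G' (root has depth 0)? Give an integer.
Answer: 1

Derivation:
Path from root to G: D -> G
Depth = number of edges = 1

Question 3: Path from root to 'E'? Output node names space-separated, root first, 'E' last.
Walk down from root: D -> F -> C -> E

Answer: D F C E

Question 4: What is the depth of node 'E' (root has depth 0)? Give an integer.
Answer: 3

Derivation:
Path from root to E: D -> F -> C -> E
Depth = number of edges = 3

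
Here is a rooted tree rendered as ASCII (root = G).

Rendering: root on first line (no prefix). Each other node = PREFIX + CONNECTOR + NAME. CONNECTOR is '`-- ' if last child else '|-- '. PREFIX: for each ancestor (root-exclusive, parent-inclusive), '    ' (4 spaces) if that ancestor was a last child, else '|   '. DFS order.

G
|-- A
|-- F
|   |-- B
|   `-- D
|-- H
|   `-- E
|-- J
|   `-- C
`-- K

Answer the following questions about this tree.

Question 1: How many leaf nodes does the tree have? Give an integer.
Answer: 6

Derivation:
Leaves (nodes with no children): A, B, C, D, E, K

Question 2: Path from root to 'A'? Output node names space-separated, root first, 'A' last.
Answer: G A

Derivation:
Walk down from root: G -> A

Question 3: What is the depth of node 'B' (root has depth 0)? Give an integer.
Answer: 2

Derivation:
Path from root to B: G -> F -> B
Depth = number of edges = 2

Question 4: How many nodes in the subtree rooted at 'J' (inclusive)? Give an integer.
Subtree rooted at J contains: C, J
Count = 2

Answer: 2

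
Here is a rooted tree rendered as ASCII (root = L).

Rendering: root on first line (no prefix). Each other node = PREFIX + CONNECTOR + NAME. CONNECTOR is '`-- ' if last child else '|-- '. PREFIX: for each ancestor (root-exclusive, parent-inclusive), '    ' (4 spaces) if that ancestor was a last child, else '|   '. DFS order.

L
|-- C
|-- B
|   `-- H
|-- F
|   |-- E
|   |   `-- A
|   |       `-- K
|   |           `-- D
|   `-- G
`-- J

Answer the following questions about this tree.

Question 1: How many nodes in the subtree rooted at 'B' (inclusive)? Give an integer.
Subtree rooted at B contains: B, H
Count = 2

Answer: 2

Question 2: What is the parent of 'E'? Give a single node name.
Scan adjacency: E appears as child of F

Answer: F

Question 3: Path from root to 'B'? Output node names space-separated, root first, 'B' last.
Walk down from root: L -> B

Answer: L B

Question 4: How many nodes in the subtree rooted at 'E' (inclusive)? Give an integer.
Answer: 4

Derivation:
Subtree rooted at E contains: A, D, E, K
Count = 4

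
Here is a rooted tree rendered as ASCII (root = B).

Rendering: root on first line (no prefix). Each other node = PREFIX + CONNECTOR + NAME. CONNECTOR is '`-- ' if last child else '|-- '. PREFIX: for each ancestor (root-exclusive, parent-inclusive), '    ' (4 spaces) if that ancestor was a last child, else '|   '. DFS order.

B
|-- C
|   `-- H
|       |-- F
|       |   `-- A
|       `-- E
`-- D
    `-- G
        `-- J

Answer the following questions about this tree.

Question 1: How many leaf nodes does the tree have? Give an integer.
Leaves (nodes with no children): A, E, J

Answer: 3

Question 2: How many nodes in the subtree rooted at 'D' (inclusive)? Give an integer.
Answer: 3

Derivation:
Subtree rooted at D contains: D, G, J
Count = 3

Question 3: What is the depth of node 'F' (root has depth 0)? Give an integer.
Answer: 3

Derivation:
Path from root to F: B -> C -> H -> F
Depth = number of edges = 3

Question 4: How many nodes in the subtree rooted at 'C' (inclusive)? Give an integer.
Answer: 5

Derivation:
Subtree rooted at C contains: A, C, E, F, H
Count = 5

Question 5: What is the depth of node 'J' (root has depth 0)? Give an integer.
Answer: 3

Derivation:
Path from root to J: B -> D -> G -> J
Depth = number of edges = 3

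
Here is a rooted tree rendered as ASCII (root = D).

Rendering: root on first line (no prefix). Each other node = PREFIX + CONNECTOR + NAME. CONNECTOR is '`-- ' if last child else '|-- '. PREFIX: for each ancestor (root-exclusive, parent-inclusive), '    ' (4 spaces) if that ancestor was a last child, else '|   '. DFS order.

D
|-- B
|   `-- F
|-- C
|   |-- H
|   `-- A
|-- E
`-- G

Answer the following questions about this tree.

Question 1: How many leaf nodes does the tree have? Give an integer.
Leaves (nodes with no children): A, E, F, G, H

Answer: 5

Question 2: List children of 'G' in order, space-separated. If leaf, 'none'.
Answer: none

Derivation:
Node G's children (from adjacency): (leaf)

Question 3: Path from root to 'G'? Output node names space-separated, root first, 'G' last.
Answer: D G

Derivation:
Walk down from root: D -> G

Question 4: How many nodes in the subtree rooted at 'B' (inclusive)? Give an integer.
Answer: 2

Derivation:
Subtree rooted at B contains: B, F
Count = 2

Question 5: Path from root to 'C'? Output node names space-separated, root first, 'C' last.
Answer: D C

Derivation:
Walk down from root: D -> C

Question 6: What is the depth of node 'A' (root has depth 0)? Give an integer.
Answer: 2

Derivation:
Path from root to A: D -> C -> A
Depth = number of edges = 2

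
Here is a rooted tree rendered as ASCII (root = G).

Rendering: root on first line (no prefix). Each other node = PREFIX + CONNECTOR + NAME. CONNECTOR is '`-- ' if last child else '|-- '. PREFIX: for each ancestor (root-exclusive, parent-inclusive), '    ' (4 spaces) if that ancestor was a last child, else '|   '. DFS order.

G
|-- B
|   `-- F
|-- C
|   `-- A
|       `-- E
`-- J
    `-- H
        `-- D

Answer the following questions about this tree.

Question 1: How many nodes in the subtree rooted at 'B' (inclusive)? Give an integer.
Answer: 2

Derivation:
Subtree rooted at B contains: B, F
Count = 2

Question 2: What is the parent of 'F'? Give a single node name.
Answer: B

Derivation:
Scan adjacency: F appears as child of B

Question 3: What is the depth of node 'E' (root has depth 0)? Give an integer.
Answer: 3

Derivation:
Path from root to E: G -> C -> A -> E
Depth = number of edges = 3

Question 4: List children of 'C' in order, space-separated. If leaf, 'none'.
Answer: A

Derivation:
Node C's children (from adjacency): A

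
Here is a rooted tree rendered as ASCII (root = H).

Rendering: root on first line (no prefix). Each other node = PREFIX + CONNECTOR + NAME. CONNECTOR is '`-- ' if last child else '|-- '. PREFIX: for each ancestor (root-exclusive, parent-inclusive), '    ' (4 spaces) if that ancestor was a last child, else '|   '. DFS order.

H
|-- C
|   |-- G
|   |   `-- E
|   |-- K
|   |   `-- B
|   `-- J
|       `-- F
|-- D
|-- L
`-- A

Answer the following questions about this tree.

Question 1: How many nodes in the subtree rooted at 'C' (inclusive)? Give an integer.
Subtree rooted at C contains: B, C, E, F, G, J, K
Count = 7

Answer: 7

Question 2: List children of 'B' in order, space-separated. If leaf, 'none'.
Node B's children (from adjacency): (leaf)

Answer: none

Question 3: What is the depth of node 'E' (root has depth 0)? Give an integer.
Answer: 3

Derivation:
Path from root to E: H -> C -> G -> E
Depth = number of edges = 3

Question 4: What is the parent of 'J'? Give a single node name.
Answer: C

Derivation:
Scan adjacency: J appears as child of C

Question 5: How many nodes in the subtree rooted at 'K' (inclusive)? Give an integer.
Subtree rooted at K contains: B, K
Count = 2

Answer: 2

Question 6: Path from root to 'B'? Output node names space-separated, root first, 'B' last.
Walk down from root: H -> C -> K -> B

Answer: H C K B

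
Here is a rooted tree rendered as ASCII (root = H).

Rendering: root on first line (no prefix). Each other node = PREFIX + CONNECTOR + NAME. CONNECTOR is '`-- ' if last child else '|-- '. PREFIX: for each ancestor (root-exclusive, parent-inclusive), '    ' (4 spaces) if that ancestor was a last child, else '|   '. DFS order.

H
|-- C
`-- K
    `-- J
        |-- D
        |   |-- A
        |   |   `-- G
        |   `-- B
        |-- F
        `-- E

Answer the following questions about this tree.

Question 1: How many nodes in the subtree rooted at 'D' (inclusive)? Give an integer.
Subtree rooted at D contains: A, B, D, G
Count = 4

Answer: 4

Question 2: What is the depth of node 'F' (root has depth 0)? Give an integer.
Path from root to F: H -> K -> J -> F
Depth = number of edges = 3

Answer: 3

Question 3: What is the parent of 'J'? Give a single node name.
Scan adjacency: J appears as child of K

Answer: K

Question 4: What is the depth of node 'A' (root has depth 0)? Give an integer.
Path from root to A: H -> K -> J -> D -> A
Depth = number of edges = 4

Answer: 4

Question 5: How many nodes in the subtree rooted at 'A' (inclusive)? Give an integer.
Subtree rooted at A contains: A, G
Count = 2

Answer: 2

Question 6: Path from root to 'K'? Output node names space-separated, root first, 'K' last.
Answer: H K

Derivation:
Walk down from root: H -> K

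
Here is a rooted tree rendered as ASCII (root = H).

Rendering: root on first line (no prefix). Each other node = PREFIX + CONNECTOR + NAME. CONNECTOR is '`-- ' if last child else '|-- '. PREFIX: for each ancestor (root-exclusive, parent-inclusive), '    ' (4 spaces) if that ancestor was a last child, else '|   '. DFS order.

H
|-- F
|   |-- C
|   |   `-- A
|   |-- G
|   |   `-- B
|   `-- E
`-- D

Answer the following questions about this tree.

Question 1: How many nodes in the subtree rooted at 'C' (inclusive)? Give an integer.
Answer: 2

Derivation:
Subtree rooted at C contains: A, C
Count = 2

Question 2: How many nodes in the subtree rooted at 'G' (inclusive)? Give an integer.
Subtree rooted at G contains: B, G
Count = 2

Answer: 2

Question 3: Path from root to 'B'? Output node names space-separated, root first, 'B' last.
Walk down from root: H -> F -> G -> B

Answer: H F G B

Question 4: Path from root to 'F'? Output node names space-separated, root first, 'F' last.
Answer: H F

Derivation:
Walk down from root: H -> F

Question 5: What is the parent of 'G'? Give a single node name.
Answer: F

Derivation:
Scan adjacency: G appears as child of F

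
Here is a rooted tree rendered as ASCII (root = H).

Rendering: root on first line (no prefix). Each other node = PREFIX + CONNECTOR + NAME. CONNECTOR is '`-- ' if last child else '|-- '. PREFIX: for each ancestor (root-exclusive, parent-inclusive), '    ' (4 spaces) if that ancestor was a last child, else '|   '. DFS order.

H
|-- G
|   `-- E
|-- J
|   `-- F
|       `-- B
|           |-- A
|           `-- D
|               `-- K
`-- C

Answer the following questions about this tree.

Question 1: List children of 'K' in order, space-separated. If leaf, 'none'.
Answer: none

Derivation:
Node K's children (from adjacency): (leaf)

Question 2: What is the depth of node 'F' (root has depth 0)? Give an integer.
Answer: 2

Derivation:
Path from root to F: H -> J -> F
Depth = number of edges = 2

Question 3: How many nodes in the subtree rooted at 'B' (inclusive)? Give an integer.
Subtree rooted at B contains: A, B, D, K
Count = 4

Answer: 4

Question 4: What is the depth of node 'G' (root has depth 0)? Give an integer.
Path from root to G: H -> G
Depth = number of edges = 1

Answer: 1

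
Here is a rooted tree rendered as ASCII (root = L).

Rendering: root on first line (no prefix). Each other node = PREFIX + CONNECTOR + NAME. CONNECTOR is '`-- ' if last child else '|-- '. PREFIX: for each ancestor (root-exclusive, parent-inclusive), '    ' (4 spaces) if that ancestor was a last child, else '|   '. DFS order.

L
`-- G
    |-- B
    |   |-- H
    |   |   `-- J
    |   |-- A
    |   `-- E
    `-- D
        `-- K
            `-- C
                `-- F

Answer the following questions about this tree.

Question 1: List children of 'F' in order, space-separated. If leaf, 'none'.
Node F's children (from adjacency): (leaf)

Answer: none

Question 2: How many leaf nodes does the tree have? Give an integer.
Answer: 4

Derivation:
Leaves (nodes with no children): A, E, F, J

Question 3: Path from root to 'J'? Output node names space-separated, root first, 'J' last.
Walk down from root: L -> G -> B -> H -> J

Answer: L G B H J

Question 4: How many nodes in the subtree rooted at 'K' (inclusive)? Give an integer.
Answer: 3

Derivation:
Subtree rooted at K contains: C, F, K
Count = 3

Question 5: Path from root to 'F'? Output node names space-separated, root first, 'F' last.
Walk down from root: L -> G -> D -> K -> C -> F

Answer: L G D K C F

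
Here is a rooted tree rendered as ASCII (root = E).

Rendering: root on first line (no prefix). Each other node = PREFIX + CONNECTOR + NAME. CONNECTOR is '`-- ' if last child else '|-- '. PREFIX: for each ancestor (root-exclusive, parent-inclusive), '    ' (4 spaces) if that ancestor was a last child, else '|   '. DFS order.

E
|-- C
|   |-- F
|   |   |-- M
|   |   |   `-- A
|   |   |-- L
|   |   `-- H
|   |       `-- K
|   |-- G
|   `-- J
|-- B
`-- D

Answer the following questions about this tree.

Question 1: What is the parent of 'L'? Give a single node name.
Answer: F

Derivation:
Scan adjacency: L appears as child of F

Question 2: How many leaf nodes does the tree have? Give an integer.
Leaves (nodes with no children): A, B, D, G, J, K, L

Answer: 7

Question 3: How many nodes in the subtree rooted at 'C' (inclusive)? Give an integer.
Answer: 9

Derivation:
Subtree rooted at C contains: A, C, F, G, H, J, K, L, M
Count = 9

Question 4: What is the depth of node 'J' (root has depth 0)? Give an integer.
Path from root to J: E -> C -> J
Depth = number of edges = 2

Answer: 2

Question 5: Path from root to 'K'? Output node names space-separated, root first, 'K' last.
Answer: E C F H K

Derivation:
Walk down from root: E -> C -> F -> H -> K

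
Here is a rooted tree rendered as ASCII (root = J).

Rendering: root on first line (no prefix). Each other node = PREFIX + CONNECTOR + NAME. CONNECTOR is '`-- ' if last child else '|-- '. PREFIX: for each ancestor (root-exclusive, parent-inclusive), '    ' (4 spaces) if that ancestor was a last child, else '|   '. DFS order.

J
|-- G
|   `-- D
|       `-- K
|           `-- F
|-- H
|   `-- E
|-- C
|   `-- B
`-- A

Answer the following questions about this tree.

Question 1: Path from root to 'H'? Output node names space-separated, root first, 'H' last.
Answer: J H

Derivation:
Walk down from root: J -> H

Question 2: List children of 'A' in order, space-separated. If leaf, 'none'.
Answer: none

Derivation:
Node A's children (from adjacency): (leaf)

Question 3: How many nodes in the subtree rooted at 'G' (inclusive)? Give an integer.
Answer: 4

Derivation:
Subtree rooted at G contains: D, F, G, K
Count = 4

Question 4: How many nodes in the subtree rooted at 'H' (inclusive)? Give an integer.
Subtree rooted at H contains: E, H
Count = 2

Answer: 2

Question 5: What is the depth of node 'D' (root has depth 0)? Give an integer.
Answer: 2

Derivation:
Path from root to D: J -> G -> D
Depth = number of edges = 2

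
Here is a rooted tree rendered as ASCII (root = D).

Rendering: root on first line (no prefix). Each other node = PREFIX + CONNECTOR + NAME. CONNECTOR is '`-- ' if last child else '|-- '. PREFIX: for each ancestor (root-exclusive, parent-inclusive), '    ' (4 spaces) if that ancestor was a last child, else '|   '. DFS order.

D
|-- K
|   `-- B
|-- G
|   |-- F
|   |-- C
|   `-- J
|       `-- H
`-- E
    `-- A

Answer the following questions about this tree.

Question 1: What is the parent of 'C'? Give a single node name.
Scan adjacency: C appears as child of G

Answer: G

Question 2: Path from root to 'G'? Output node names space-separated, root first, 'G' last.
Answer: D G

Derivation:
Walk down from root: D -> G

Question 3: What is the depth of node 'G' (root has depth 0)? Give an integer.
Answer: 1

Derivation:
Path from root to G: D -> G
Depth = number of edges = 1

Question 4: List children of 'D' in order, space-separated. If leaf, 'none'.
Answer: K G E

Derivation:
Node D's children (from adjacency): K, G, E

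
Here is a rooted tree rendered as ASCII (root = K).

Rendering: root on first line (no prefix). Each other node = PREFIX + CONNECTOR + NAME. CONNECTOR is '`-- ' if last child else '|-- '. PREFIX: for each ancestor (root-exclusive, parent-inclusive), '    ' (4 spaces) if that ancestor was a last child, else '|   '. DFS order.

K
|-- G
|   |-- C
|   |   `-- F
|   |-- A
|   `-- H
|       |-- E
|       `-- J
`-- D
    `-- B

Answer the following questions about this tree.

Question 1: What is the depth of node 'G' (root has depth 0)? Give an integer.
Answer: 1

Derivation:
Path from root to G: K -> G
Depth = number of edges = 1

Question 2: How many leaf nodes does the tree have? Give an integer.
Answer: 5

Derivation:
Leaves (nodes with no children): A, B, E, F, J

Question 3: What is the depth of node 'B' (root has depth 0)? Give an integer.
Path from root to B: K -> D -> B
Depth = number of edges = 2

Answer: 2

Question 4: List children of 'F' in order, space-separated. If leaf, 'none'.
Answer: none

Derivation:
Node F's children (from adjacency): (leaf)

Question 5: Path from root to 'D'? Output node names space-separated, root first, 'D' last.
Walk down from root: K -> D

Answer: K D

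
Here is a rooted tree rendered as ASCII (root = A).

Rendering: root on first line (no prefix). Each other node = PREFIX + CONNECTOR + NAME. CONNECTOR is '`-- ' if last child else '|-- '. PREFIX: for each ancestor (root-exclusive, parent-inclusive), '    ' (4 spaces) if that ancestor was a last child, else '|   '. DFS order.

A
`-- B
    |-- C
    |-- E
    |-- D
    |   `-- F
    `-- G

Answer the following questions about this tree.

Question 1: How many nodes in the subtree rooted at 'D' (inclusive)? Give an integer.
Answer: 2

Derivation:
Subtree rooted at D contains: D, F
Count = 2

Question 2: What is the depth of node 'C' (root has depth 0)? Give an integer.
Answer: 2

Derivation:
Path from root to C: A -> B -> C
Depth = number of edges = 2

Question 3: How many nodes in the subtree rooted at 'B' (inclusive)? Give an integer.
Subtree rooted at B contains: B, C, D, E, F, G
Count = 6

Answer: 6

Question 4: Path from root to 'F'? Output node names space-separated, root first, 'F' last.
Walk down from root: A -> B -> D -> F

Answer: A B D F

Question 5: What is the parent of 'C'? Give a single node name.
Answer: B

Derivation:
Scan adjacency: C appears as child of B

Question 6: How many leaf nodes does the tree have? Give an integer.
Answer: 4

Derivation:
Leaves (nodes with no children): C, E, F, G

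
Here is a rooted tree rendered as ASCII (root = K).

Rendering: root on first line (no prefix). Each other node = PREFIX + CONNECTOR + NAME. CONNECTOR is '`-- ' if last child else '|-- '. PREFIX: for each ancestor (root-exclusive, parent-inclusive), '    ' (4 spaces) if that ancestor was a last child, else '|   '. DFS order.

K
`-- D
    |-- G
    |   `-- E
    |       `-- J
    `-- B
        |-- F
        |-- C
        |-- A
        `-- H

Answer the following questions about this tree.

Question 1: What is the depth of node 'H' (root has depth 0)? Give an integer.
Path from root to H: K -> D -> B -> H
Depth = number of edges = 3

Answer: 3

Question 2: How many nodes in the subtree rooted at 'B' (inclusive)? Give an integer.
Answer: 5

Derivation:
Subtree rooted at B contains: A, B, C, F, H
Count = 5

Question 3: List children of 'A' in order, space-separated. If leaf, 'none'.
Node A's children (from adjacency): (leaf)

Answer: none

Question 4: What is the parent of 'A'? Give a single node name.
Answer: B

Derivation:
Scan adjacency: A appears as child of B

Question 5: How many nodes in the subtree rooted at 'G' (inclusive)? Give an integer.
Subtree rooted at G contains: E, G, J
Count = 3

Answer: 3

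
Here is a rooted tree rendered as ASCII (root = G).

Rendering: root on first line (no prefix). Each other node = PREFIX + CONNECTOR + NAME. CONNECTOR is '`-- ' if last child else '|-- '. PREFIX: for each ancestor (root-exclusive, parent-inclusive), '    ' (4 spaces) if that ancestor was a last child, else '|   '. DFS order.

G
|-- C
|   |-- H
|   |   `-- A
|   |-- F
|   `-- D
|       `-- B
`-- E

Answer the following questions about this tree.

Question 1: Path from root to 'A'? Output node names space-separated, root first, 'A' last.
Answer: G C H A

Derivation:
Walk down from root: G -> C -> H -> A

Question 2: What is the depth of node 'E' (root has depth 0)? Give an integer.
Answer: 1

Derivation:
Path from root to E: G -> E
Depth = number of edges = 1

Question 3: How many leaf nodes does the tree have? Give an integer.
Leaves (nodes with no children): A, B, E, F

Answer: 4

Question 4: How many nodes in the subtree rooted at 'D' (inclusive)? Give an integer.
Answer: 2

Derivation:
Subtree rooted at D contains: B, D
Count = 2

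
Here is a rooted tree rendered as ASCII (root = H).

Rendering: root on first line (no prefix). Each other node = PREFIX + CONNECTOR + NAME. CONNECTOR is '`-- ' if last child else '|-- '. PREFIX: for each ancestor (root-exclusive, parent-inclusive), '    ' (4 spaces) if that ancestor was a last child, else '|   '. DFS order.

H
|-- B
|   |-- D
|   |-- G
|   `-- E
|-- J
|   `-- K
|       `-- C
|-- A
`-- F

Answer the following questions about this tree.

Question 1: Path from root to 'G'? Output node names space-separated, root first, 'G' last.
Walk down from root: H -> B -> G

Answer: H B G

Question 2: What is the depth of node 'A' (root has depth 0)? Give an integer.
Answer: 1

Derivation:
Path from root to A: H -> A
Depth = number of edges = 1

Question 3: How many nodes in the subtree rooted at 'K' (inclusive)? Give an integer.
Answer: 2

Derivation:
Subtree rooted at K contains: C, K
Count = 2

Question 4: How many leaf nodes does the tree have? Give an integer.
Answer: 6

Derivation:
Leaves (nodes with no children): A, C, D, E, F, G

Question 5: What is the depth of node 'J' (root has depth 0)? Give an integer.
Answer: 1

Derivation:
Path from root to J: H -> J
Depth = number of edges = 1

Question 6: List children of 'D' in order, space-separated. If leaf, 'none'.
Answer: none

Derivation:
Node D's children (from adjacency): (leaf)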